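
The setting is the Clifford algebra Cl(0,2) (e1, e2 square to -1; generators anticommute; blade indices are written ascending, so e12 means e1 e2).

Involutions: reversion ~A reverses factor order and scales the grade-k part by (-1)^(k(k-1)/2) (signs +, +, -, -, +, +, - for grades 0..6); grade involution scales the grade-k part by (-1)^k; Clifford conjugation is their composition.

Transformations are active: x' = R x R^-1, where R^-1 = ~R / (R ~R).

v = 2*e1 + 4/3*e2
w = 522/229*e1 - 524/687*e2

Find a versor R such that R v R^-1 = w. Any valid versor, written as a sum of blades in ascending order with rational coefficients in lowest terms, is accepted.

A norm check does it: q(v) = q(w) = -52/9, hence R = v + w = 980/229*e1 + 392/687*e2 realises the map — parallel part kept, (v - w)/2 negated, v carried to w.
Answer: 980/229*e1 + 392/687*e2


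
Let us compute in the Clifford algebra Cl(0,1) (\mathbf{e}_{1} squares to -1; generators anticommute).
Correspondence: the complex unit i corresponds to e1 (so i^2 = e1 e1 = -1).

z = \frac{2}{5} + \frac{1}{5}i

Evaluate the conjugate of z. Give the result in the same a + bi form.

In blades: z = \frac{2}{5} + \frac{1}{5} e_{1}.
Conjugation here is Clifford conjugation: the scalar is fixed and the grade-1 and grade-2 blades all flip sign, giving \frac{2}{5} - \frac{1}{5} e_{1}; translating back:
Answer: \frac{2}{5} - \frac{1}{5}i


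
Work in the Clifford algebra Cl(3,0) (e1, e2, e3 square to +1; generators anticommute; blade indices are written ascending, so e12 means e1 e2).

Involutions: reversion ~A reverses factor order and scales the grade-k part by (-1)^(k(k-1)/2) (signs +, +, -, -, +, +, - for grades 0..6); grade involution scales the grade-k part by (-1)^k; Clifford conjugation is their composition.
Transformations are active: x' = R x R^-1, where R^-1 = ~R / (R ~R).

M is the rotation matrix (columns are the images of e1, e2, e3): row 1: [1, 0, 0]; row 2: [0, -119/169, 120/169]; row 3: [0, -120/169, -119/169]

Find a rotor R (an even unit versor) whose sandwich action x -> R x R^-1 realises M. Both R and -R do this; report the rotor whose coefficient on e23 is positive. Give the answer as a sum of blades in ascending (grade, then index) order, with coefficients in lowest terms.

Method: write R = a + b12*e12 + b13*e13 + b23*e23 with a^2 + b12^2 + b13^2 + b23^2 = 1 (so R^-1 = ~R). Expanding the columns R e_j ~R gives tr M = 4a^2 - 1 and, from the antisymmetric part, M21 - M12 = -4a*b12, M13 - M31 = 4a*b13, M32 - M23 = -4a*b23.
Here tr M = -69/169, so a^2 = (1 + tr M)/4 = 25/169 and a = ±5/13. Taking a = 5/13: M21 - M12 = 0, M13 - M31 = 0, M32 - M23 = -240/169, giving b12 = 0, b13 = 0, b23 = 12/13, i.e. R = 5/13 + 12/13*e23.
Its e23 coefficient is already positive.
Answer: 5/13 + 12/13*e23. Why the constraint matters: R and -R act identically through the sandwich — M has trace -69/169 either way — so only the sign condition on e23 picks one of the two preimages.


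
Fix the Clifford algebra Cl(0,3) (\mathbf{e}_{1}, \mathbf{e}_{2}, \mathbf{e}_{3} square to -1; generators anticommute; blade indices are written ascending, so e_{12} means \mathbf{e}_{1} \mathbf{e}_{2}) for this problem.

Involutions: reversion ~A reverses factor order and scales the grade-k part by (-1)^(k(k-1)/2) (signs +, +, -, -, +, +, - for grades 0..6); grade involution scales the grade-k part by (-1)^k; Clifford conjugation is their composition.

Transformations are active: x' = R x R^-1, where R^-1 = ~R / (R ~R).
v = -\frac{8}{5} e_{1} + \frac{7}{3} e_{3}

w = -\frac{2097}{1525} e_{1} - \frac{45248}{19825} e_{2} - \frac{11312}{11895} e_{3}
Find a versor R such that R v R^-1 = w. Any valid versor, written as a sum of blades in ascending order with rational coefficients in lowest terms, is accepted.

Why this works: both vectors square to -\frac{1801}{225}, so q(v) = q(w) and R = v + w = -\frac{4537}{1525} e_{1} - \frac{45248}{19825} e_{2} + \frac{5481}{3965} e_{3} carries v to w — its own direction survives, the complement (v - w)/2 flips.
Answer: -\frac{4537}{1525} e_{1} - \frac{45248}{19825} e_{2} + \frac{5481}{3965} e_{3}


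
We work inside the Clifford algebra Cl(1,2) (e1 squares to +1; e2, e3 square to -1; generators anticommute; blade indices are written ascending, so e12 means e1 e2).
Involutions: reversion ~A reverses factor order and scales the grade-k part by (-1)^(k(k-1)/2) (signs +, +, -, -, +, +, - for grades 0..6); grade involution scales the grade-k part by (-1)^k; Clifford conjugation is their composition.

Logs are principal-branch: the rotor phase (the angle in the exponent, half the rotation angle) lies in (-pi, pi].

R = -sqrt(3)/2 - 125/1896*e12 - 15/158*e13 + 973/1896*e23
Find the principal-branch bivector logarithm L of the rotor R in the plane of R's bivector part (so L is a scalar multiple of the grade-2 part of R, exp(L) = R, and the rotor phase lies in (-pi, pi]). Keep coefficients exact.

The scalar part of R is -sqrt(3)/2, which fixes the principal-branch rotor phase; the unit plane is then the bivector part divided by the sine of that phase, and L is that plane scaled by the phase.
Concretely: cos(phase) = -sqrt(3)/2 gives phase = ±5*pi/6, and since phase/sin(phase) is even the sign is immaterial: L = (phase/sin(phase)) * <R>_2 = (5*pi/3) * <R>_2.
Answer: -625*pi/5688*e12 - 25*pi/158*e13 + 4865*pi/5688*e23


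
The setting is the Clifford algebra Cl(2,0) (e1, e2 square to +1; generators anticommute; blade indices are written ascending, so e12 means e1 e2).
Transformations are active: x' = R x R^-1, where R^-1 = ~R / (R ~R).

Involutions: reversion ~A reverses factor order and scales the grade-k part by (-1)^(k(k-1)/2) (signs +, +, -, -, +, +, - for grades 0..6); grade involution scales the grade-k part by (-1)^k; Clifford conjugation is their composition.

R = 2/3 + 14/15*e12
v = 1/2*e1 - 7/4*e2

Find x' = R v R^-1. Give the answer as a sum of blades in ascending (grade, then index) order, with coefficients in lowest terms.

~R = 2/3 - 14/15*e12, and R ~R = 296/225, so R^-1 = ~R / (296/225).
R v = -13/10*e1 - 49/30*e2
Answer: -269/148*e1 + 7/74*e2


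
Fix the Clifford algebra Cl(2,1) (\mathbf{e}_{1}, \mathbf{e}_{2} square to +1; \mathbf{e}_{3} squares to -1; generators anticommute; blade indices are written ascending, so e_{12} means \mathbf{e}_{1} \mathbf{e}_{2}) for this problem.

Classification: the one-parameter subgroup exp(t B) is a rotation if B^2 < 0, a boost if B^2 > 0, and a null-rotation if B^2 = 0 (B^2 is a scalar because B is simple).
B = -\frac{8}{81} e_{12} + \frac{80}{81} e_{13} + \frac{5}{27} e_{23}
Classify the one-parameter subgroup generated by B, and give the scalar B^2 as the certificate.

B^2 term by term: the squares give (-\frac{8}{81})^2*(e_{12})^2 + (\frac{80}{81})^2*(e_{13})^2 + (\frac{5}{27})^2*(e_{23})^2 = \frac{64}{6561}*(-1) + \frac{6400}{6561}*(+1) + \frac{25}{729}*(+1) = 1 (each basis 2-blade squares to minus the product of its generators' squares); cross terms between blades sharing an index anticommute and cancel. So B^2 = 1.
Answer: boost, certificate B^2 = 1. One invariant decides it: the square 1 survives every conjugation, and its sign is exactly the classification.


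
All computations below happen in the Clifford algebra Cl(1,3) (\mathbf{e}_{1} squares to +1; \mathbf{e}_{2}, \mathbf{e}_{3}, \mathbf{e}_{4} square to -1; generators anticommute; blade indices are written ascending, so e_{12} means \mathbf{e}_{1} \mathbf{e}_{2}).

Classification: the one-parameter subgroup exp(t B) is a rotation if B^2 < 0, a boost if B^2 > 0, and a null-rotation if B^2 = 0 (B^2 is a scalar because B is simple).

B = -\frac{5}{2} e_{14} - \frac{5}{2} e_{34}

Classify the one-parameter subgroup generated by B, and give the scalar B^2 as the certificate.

B^2 term by term: the squares give (-\frac{5}{2})^2*(e_{14})^2 + (-\frac{5}{2})^2*(e_{34})^2 = \frac{25}{4}*(+1) + \frac{25}{4}*(-1) = 0 (each basis 2-blade squares to minus the product of its generators' squares); cross terms between blades sharing an index anticommute and cancel. So B^2 = 0.
Answer: null-rotation, certificate B^2 = 0. Because 0 is invariant under every versor sandwich, the classification follows from its sign alone.


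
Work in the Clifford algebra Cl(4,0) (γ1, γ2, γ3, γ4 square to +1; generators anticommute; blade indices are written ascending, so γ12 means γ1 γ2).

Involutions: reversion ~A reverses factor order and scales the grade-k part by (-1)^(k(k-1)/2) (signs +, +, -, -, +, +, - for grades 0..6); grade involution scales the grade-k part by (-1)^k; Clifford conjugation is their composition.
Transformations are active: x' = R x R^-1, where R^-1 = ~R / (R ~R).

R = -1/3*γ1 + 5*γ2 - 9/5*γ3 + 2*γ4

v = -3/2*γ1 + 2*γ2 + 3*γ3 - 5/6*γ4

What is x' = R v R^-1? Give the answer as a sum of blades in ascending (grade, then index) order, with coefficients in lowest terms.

~R = -1/3*γ1 + 5*γ2 - 9/5*γ3 + 2*γ4, and R ~R = 7279/225, so R^-1 = ~R / (7279/225).
R v = 103/30 + 41/6*γ12 - 37/10*γ13 + 59/18*γ14 + 93/5*γ23 - 49/6*γ24 - 9/2*γ34
Answer: 20807/14558*γ1 - 6833/7279*γ2 - 24618/7279*γ3 + 54935/43674*γ4


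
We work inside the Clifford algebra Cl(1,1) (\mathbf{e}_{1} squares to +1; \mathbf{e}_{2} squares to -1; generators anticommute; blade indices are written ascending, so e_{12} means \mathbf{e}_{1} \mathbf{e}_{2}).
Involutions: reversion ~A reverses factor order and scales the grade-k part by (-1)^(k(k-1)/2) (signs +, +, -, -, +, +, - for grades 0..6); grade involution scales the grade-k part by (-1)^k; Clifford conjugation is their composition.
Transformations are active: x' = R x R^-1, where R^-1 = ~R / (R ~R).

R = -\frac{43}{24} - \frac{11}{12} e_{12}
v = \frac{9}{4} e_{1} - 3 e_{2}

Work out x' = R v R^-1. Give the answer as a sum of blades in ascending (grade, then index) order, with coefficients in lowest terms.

~R = -\frac{43}{24} + \frac{11}{12} e_{12}, and R ~R = \frac{455}{192}, so R^-1 = ~R / (\frac{455}{192}).
R v = -\frac{217}{32} e_{1} + \frac{119}{16} e_{2}
Answer: \frac{2081}{260} e_{1} - \frac{536}{65} e_{2}


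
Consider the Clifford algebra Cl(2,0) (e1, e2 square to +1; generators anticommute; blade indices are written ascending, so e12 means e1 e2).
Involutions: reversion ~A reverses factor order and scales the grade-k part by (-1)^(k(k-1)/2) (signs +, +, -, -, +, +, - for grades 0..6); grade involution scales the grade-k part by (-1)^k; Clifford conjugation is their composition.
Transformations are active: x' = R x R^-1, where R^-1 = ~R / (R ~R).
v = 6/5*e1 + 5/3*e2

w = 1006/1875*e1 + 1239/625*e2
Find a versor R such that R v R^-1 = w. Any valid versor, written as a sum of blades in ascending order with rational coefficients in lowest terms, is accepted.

Sketch: the shared square 949/225 makes R = v + w = 3256/1875*e1 + 6842/1875*e2 the natural versor; its sandwich fixes that direction, negates (v - w)/2, and sends v to w.
Answer: 3256/1875*e1 + 6842/1875*e2


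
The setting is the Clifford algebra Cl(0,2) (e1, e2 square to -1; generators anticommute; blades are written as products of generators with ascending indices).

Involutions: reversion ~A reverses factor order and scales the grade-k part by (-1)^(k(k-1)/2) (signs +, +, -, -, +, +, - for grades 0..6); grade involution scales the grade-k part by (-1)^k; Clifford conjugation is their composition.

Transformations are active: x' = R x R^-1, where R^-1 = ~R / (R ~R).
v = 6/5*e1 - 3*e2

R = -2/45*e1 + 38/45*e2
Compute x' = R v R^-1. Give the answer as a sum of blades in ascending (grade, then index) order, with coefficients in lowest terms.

~R = -2/45*e1 + 38/45*e2, and R ~R = -1448/2025, so R^-1 = ~R / (-1448/2025).
R v = 194/75 - 22/25*e1 e2
Answer: -159/181*e1 - 2814/905*e2


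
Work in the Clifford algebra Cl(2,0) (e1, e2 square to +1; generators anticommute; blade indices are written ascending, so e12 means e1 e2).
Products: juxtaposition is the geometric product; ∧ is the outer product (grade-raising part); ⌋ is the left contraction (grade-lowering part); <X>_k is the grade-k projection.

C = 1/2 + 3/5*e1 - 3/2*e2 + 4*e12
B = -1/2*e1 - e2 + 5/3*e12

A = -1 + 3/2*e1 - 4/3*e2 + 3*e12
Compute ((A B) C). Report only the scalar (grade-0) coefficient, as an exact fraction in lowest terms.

step 1: -53/12 - 5/18*e1 + 5*e2 - 23/6*e12
step 2: 131/24 - 3067/180*e1 + 3713/360*e2 - 133/6*e12
Answer: 131/24


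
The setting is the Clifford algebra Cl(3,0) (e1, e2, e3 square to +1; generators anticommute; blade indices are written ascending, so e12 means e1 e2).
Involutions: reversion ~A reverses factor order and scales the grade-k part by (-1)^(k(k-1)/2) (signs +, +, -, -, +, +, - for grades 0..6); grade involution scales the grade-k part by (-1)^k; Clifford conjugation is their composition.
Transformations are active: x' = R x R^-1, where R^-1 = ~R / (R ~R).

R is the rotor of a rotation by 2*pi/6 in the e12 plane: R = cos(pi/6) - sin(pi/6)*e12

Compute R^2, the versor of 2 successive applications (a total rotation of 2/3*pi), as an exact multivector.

Half-angle bookkeeping: 2 applications in e12 add up to rotor phase 2*pi/6 = pi/3, so R^2 = cos(pi/3) - sin(pi/3)*e12.
cos(pi/3) = 1/2 and sin(pi/3) = sqrt(3)/2, so R^2 = 1/2 - sqrt(3)/2*e12. The net rotation is 2/3*pi; the rotor keeps the half-angle phase exactly.
Answer: 1/2 - sqrt(3)/2*e12


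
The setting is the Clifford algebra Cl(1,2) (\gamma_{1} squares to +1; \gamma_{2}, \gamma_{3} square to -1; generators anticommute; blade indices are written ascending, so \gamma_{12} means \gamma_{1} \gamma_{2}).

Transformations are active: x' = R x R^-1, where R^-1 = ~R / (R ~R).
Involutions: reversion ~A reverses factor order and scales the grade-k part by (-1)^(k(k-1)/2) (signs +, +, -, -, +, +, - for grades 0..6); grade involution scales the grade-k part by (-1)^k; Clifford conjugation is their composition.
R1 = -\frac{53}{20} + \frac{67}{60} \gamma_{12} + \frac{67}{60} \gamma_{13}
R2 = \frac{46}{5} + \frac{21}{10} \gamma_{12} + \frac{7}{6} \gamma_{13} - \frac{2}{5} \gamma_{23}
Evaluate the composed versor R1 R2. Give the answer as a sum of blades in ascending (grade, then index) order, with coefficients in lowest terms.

Distribute over the terms of R1 (each basis-blade product reordered to ascending indices, repeated generators contracted through their squares):
(-\frac{53}{20}) R2 = -\frac{1219}{50} - \frac{1113}{200} \gamma_{12} - \frac{371}{120} \gamma_{13} + \frac{53}{50} \gamma_{23}
(\frac{67}{60} \gamma_{12}) R2 = \frac{469}{200} + \frac{1541}{150} \gamma_{12} + \frac{67}{150} \gamma_{13} - \frac{469}{360} \gamma_{23}
(\frac{67}{60} \gamma_{13}) R2 = \frac{469}{360} - \frac{67}{150} \gamma_{12} + \frac{1541}{150} \gamma_{13} + \frac{469}{200} \gamma_{23}
Summing the partial products and collecting blades:
Answer: -\frac{18659}{900} + \frac{2557}{600} \gamma_{12} + \frac{4577}{600} \gamma_{13} + \frac{473}{225} \gamma_{23}


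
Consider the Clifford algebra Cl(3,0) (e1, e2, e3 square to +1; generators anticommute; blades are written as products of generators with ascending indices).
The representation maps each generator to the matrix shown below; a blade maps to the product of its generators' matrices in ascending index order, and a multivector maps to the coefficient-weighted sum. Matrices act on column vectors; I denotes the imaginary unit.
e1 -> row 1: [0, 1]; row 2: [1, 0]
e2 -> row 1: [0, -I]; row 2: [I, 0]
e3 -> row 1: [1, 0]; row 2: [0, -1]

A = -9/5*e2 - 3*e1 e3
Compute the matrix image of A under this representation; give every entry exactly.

Bivector images (products of the table entries): rho(e1 e3) = rho(e1)rho(e3) = row 1: [0, -1]; row 2: [1, 0].
M = (-9/5)*rho(e2) + (-3)*rho(e1 e3), summed entrywise:
Answer: row 1: [0, 3 + 9*I/5]; row 2: [-3 - 9*I/5, 0]


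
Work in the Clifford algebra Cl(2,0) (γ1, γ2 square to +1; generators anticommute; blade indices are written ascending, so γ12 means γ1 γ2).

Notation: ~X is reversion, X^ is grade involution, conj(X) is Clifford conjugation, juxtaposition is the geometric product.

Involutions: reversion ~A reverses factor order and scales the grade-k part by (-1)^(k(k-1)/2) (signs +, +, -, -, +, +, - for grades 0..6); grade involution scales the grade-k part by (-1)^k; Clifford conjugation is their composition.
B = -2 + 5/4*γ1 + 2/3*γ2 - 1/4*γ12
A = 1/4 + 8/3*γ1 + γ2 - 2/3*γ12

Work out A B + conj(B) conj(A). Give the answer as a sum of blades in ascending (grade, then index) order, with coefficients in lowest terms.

first term: 10/3 - 751/144*γ1 - 5/3*γ2 + 259/144*γ12
second term: 10/3 + 751/144*γ1 + 5/3*γ2 - 259/144*γ12
Answer: 20/3


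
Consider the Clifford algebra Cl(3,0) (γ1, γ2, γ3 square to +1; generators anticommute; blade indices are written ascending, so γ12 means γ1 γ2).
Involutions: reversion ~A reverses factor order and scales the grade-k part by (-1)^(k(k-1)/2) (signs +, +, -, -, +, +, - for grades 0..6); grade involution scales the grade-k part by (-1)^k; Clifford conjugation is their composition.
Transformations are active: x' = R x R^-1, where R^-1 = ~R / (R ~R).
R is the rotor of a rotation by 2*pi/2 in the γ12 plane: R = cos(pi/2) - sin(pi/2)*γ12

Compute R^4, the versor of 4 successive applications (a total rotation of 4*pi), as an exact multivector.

Half-angle bookkeeping: 4 applications in γ12 add up to rotor phase 4*pi/2 = 2*pi, so R^4 = cos(2*pi) - sin(2*pi)*γ12.
cos(2*pi) = 1 and sin(2*pi) = 0, so R^4 = 1. The total rotation 4*pi is 2 full turns, so every vector returns to itself, yet the rotor is +1, back on the identity sheet (an even number of 2*pi turns).
Answer: 1


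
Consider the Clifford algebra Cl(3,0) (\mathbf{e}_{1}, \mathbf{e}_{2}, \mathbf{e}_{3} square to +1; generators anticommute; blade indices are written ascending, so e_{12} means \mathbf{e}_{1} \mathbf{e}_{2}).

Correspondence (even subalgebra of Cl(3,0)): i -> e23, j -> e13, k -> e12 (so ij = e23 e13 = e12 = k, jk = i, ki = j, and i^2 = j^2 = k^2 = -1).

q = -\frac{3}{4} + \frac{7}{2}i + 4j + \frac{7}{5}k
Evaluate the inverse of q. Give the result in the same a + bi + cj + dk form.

In blades: q = -\frac{3}{4} + \frac{7}{5} e_{12} + 4 e_{13} + \frac{7}{2} e_{23}.
With qbar = -\frac{3}{4} - \frac{7}{5} e_{12} - 4 e_{13} - \frac{7}{2} e_{23} (scalar fixed, mapped units negated), q qbar = \frac{12309}{400} (the sum of squared coefficients), so q^-1 = qbar / (\frac{12309}{400}) = -\frac{100}{4103} - \frac{560}{12309} e_{12} - \frac{1600}{12309} e_{13} - \frac{1400}{12309} e_{23}; translating back:
Answer: -\frac{100}{4103} - \frac{1400}{12309}i - \frac{1600}{12309}j - \frac{560}{12309}k


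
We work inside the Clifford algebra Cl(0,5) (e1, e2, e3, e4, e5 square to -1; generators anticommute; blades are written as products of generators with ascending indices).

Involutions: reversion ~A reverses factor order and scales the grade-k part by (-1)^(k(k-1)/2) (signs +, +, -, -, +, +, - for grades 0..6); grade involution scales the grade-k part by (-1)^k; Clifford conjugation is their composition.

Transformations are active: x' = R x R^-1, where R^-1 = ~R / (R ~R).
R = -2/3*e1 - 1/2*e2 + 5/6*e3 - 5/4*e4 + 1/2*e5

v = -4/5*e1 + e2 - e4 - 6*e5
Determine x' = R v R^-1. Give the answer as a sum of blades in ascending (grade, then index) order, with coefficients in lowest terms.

~R = -2/3*e1 - 1/2*e2 + 5/6*e3 - 5/4*e4 + 1/2*e5, and R ~R = -461/144, so R^-1 = ~R / (-461/144).
R v = 103/60 - 16/15*e1 e2 + 2/3*e1 e3 - 1/3*e1 e4 + 22/5*e1 e5 - 5/6*e2 e3 + 7/4*e2 e4 + 5/2*e2 e5 - 5/6*e3 e4 - 5*e3 e5 + 8*e4 e5
Answer: 3492/2305*e1 - 1069/2305*e2 - 412/461*e3 + 1079/461*e4 + 12594/2305*e5


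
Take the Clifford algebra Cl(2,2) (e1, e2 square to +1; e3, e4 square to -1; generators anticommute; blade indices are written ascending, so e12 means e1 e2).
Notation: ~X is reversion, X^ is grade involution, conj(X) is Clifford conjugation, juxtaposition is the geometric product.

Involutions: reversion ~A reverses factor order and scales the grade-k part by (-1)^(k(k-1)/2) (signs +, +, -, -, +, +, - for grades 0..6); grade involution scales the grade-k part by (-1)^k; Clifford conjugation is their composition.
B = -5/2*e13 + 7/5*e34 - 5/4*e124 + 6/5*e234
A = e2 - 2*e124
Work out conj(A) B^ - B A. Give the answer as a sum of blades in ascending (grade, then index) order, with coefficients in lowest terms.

first term: -5/2 - 12/5*e13 + 5/4*e14 + 6/5*e34 - 53/10*e123 - 32/5*e234
second term: 5/2 - 12/5*e13 + 5/4*e14 + 6/5*e34 + 53/10*e123 + 32/5*e234
Answer: -5 - 53/5*e123 - 64/5*e234


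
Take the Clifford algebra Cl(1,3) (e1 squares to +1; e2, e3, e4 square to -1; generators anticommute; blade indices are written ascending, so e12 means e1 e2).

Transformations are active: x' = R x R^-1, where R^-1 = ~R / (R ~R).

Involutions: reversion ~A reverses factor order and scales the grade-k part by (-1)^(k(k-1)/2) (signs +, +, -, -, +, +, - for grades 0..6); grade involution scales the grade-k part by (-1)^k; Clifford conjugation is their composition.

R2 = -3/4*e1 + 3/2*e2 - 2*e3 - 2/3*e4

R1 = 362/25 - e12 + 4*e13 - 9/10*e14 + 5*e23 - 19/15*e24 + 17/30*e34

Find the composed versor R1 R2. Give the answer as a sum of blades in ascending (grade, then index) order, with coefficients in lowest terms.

Distribute over the terms of R2 (each basis-blade product reordered to ascending indices, repeated generators contracted through their squares):
R1 (-3/4*e1) = -543/50*e1 - 3/4*e2 + 3*e3 - 27/40*e4 - 15/4*e123 + 19/20*e124 - 17/40*e134
R1 (3/2*e2) = 3/2*e1 + 543/25*e2 + 15/2*e3 - 19/10*e4 - 6*e123 + 27/20*e124 + 17/20*e234
R1 (-2*e3) = 8*e1 + 10*e2 - 724/25*e3 - 17/15*e4 + 2*e123 - 9/5*e134 - 38/15*e234
R1 (-2/3*e4) = -3/5*e1 - 38/45*e2 + 17/45*e3 - 724/75*e4 + 2/3*e124 - 8/3*e134 - 10/3*e234
Summing the partial products and collecting blades:
Answer: -49/25*e1 + 27113/900*e2 - 8137/450*e3 - 8017/600*e4 - 31/4*e123 + 89/30*e124 - 587/120*e134 - 301/60*e234


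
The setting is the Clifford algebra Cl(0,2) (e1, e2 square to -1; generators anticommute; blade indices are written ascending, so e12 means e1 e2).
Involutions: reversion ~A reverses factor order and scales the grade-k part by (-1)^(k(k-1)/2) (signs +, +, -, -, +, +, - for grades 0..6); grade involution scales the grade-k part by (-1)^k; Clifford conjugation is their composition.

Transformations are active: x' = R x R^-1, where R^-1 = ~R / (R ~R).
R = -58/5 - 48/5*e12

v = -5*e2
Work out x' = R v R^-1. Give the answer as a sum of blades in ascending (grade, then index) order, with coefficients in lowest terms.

~R = -58/5 + 48/5*e12, and R ~R = 5668/25, so R^-1 = ~R / (5668/25).
R v = -48*e1 + 58*e2
Answer: 6960/1417*e1 - 1325/1417*e2


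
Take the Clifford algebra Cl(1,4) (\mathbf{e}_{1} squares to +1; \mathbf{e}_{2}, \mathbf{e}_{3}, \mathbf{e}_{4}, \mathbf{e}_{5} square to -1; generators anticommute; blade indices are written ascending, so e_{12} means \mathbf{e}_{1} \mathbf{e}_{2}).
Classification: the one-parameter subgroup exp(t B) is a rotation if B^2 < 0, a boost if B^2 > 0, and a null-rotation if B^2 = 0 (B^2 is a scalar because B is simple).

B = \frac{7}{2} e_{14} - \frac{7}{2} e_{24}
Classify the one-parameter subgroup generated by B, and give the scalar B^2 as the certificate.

B^2 term by term: the squares give (\frac{7}{2})^2*(e_{14})^2 + (-\frac{7}{2})^2*(e_{24})^2 = \frac{49}{4}*(+1) + \frac{49}{4}*(-1) = 0 (each basis 2-blade squares to minus the product of its generators' squares); cross terms between blades sharing an index anticommute and cancel. So B^2 = 0.
Answer: null-rotation, certificate B^2 = 0. One invariant decides it: the square 0 survives every conjugation, and its sign is exactly the classification.


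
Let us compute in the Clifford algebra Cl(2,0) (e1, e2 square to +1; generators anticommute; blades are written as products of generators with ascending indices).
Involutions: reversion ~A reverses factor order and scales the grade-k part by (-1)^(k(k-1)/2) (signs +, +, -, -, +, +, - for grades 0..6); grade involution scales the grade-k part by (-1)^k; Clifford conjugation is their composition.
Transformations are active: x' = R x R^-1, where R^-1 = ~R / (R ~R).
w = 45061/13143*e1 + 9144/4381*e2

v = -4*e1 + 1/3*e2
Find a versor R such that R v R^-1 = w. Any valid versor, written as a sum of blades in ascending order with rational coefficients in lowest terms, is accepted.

Reasoning: v^2 = w^2 = 145/9 since conjugation preserves the quadratic form; R = v + w = -7511/13143*e1 + 31813/13143*e2 is then valid when invertible, keeping its own part and reversing (v - w)/2.
Answer: -7511/13143*e1 + 31813/13143*e2


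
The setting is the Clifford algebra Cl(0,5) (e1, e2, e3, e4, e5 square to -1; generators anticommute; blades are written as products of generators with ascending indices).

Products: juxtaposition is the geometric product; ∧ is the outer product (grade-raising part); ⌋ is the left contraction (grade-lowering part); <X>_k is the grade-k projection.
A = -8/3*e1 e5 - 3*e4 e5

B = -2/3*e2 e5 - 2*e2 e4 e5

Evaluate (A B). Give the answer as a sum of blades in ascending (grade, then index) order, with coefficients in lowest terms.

step 1: -6*e2 + 16/9*e1 e2 - 2*e2 e4 - 16/3*e1 e2 e4
Answer: -6*e2 + 16/9*e1 e2 - 2*e2 e4 - 16/3*e1 e2 e4


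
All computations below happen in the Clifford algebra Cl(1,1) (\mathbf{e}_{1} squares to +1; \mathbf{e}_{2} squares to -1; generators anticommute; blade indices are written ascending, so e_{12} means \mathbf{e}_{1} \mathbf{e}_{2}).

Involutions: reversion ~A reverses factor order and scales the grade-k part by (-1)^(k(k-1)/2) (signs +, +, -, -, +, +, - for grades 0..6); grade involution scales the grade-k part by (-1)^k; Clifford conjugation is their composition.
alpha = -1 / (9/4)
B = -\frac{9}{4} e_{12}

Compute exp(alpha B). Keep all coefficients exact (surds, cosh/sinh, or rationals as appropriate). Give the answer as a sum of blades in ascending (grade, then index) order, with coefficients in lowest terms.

B^2 = (-\frac{9}{4})^2*(e_{12})^2 = \frac{81}{16}*(+1) = \frac{81}{16} (a basis 2-blade squares to minus the product of its generators' squares).
B^2 = \frac{81}{16} — B^2 > 0, so the exponential closes hyperbolically: l = \frac{9}{4}, alpha*l = -1, so exp(alpha B) = cosh(-1) + (sinh(-1)/(\frac{9}{4}))*B = \cosh{\left(1 \right)} + (- \frac{4 \sinh{\left(1 \right)}}{9})*B.
Answer: \cosh{\left(1 \right)} + \sinh{\left(1 \right)} e_{12}


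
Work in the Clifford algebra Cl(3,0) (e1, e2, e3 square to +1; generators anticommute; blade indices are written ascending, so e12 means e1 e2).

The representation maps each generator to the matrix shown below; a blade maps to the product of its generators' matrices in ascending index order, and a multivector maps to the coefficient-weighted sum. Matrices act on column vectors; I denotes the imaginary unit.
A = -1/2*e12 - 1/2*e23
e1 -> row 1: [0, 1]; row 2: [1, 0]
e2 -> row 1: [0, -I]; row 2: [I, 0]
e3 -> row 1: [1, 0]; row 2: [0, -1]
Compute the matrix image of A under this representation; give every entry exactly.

Bivector images (products of the table entries): rho(e12) = rho(e1)rho(e2) = row 1: [I, 0]; row 2: [0, -I]; rho(e23) = rho(e2)rho(e3) = row 1: [0, I]; row 2: [I, 0].
M = (-1/2)*rho(e12) + (-1/2)*rho(e23), summed entrywise:
Answer: row 1: [-I/2, -I/2]; row 2: [-I/2, I/2]


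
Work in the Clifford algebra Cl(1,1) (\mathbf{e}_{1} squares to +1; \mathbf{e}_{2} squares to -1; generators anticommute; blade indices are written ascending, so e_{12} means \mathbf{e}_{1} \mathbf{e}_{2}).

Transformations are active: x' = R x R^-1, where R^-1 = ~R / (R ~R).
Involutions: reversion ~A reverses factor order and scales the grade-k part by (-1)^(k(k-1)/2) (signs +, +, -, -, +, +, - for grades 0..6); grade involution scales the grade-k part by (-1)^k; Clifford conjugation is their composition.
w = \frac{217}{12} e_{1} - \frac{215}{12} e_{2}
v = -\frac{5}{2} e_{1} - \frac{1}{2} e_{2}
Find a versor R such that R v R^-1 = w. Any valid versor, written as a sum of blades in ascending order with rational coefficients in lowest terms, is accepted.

The midline construction: v and w both square to 6, so reflecting in their sum \frac{187}{12} e_{1} - \frac{221}{12} e_{2} exchanges them.
Answer: \frac{187}{12} e_{1} - \frac{221}{12} e_{2}


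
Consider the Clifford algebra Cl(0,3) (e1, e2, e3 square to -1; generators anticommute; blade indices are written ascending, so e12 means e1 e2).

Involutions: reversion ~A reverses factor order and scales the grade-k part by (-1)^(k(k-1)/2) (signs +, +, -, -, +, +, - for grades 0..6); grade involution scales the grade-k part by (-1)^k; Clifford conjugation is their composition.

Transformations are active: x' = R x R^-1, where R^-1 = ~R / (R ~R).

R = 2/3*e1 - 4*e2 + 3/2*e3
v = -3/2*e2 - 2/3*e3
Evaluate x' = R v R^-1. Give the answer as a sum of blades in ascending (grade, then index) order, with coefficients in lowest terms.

~R = 2/3*e1 - 4*e2 + 3/2*e3, and R ~R = -673/36, so R^-1 = ~R / (-673/36).
R v = -5 - e12 - 4/9*e13 + 59/12*e23
Answer: 240/673*e1 - 861/1346*e2 + 2966/2019*e3


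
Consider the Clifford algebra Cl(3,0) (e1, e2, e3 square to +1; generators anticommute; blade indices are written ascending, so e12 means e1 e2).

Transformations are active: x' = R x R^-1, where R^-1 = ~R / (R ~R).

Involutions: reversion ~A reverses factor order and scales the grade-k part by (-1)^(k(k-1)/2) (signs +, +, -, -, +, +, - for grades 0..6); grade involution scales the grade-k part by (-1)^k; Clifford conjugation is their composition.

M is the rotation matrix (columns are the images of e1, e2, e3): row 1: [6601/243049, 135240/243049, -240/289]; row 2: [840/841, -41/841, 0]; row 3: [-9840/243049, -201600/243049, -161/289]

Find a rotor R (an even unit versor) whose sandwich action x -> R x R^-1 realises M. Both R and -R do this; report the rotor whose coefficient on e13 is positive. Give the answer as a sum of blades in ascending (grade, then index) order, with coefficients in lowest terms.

Method: write R = a + b12*e12 + b13*e13 + b23*e23 with a^2 + b12^2 + b13^2 + b23^2 = 1 (so R^-1 = ~R). Expanding the columns R e_j ~R gives tr M = 4a^2 - 1 and, from the antisymmetric part, M21 - M12 = -4a*b12, M13 - M31 = 4a*b13, M32 - M23 = -4a*b23.
Here tr M = -140649/243049, so a^2 = (1 + tr M)/4 = 25600/243049 and a = ±160/493. Taking a = 160/493: M21 - M12 = 107520/243049, M13 - M31 = -192000/243049, M32 - M23 = -201600/243049, giving b12 = -168/493, b13 = -300/493, b23 = 315/493, i.e. R = 160/493 - 168/493*e12 - 300/493*e13 + 315/493*e23.
Its e13 coefficient is negative, so report the other preimage -R.
Answer: -160/493 + 168/493*e12 + 300/493*e13 - 315/493*e23. Uniqueness: Spin(3) -> SO(3) maps R and -R to the same rotation of trace -140649/243049; fixing the sign of the e13 coefficient removes the ambiguity.


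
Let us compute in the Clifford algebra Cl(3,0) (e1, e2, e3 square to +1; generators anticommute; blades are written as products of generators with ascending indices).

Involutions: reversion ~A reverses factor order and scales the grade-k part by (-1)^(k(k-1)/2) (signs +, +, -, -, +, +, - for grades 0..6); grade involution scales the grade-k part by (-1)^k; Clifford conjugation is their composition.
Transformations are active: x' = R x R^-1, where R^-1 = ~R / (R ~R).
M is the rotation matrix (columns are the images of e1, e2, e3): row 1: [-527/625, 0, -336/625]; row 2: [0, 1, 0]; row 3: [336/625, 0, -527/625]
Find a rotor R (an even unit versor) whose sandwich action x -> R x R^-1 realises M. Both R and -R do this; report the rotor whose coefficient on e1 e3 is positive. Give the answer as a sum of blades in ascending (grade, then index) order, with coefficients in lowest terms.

Method: write R = a + b12*e1 e2 + b13*e1 e3 + b23*e2 e3 with a^2 + b12^2 + b13^2 + b23^2 = 1 (so R^-1 = ~R). Expanding the columns R e_j ~R gives tr M = 4a^2 - 1 and, from the antisymmetric part, M21 - M12 = -4a*b12, M13 - M31 = 4a*b13, M32 - M23 = -4a*b23.
Here tr M = -429/625, so a^2 = (1 + tr M)/4 = 49/625 and a = ±7/25. Taking a = 7/25: M21 - M12 = 0, M13 - M31 = -672/625, M32 - M23 = 0, giving b12 = 0, b13 = -24/25, b23 = 0, i.e. R = 7/25 - 24/25*e1 e3.
Its e1 e3 coefficient is negative, so report the other preimage -R.
Answer: -7/25 + 24/25*e1 e3. Recall the cover is two-to-one: with M of trace -429/625, both preimages act alike, and the stated e1 e3 sign chooses the sheet.


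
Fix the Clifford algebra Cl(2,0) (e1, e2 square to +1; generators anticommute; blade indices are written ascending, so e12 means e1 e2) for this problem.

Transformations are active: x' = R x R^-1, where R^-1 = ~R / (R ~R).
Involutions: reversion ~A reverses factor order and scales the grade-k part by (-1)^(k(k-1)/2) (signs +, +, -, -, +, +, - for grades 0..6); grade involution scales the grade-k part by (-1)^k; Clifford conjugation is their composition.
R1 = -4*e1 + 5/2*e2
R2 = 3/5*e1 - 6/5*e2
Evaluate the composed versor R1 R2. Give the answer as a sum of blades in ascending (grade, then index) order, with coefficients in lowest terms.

Distribute over the terms of R1 (each basis-blade product reordered to ascending indices, repeated generators contracted through their squares):
(-4*e1) R2 = -12/5 + 24/5*e12
(5/2*e2) R2 = -3 - 3/2*e12
Summing the partial products and collecting blades:
Answer: -27/5 + 33/10*e12


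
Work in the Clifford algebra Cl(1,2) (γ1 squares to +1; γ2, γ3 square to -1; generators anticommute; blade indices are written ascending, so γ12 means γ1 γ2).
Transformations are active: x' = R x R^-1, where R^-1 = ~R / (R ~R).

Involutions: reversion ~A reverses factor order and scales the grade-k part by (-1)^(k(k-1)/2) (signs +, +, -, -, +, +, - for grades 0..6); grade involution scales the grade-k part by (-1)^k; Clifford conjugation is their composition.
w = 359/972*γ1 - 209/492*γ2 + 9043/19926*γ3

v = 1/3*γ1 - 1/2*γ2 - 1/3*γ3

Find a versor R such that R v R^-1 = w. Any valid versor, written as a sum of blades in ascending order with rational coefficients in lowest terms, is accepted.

Equal squares first: v^2 = w^2 = -1/4. Then v + w = 683/972*γ1 - 455/492*γ2 + 2401/19926*γ3 is a versor taking v to w, provided it is invertible.
Answer: 683/972*γ1 - 455/492*γ2 + 2401/19926*γ3


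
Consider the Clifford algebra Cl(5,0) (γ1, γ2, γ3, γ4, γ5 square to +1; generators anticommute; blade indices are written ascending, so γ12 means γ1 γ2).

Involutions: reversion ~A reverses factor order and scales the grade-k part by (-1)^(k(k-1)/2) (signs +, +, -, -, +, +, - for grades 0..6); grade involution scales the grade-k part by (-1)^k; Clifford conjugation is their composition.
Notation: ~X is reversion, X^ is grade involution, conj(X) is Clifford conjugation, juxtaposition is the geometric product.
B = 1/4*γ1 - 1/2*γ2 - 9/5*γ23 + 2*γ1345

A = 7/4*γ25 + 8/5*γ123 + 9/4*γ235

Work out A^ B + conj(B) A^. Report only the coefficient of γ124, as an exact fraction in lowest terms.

first term: -72/25*γ1 - 127/40*γ5 - 4/5*γ13 - 2/5*γ23 - 81/40*γ35 + 9/2*γ124 + 7/16*γ125 - 16/5*γ245 + 7/2*γ1234 + 9/16*γ1235
second term: 72/25*γ1 + 197/40*γ5 + 4/5*γ13 + 2/5*γ23 - 171/40*γ35 + 9/2*γ124 - 7/16*γ125 - 16/5*γ245 - 7/2*γ1234 + 9/16*γ1235
Answer: 9


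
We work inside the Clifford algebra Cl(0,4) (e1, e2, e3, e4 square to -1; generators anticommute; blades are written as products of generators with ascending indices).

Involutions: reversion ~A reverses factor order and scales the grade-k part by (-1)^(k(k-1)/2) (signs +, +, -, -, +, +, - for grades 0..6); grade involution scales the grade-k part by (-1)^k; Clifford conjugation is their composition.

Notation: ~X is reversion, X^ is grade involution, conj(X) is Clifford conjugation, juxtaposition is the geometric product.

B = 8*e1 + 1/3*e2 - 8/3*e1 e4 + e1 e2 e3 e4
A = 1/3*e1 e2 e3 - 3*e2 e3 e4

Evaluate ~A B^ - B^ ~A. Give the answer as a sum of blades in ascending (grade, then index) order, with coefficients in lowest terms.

first term: -3*e1 - 1/3*e4 + 1/9*e1 e3 - 8/3*e2 e3 + e3 e4 - 8*e1 e2 e3 - 8/9*e2 e3 e4 + 24*e1 e2 e3 e4
second term: 3*e1 + 1/3*e4 + 1/9*e1 e3 - 8/3*e2 e3 + e3 e4 + 8*e1 e2 e3 + 8/9*e2 e3 e4 - 24*e1 e2 e3 e4
Answer: -6*e1 - 2/3*e4 - 16*e1 e2 e3 - 16/9*e2 e3 e4 + 48*e1 e2 e3 e4


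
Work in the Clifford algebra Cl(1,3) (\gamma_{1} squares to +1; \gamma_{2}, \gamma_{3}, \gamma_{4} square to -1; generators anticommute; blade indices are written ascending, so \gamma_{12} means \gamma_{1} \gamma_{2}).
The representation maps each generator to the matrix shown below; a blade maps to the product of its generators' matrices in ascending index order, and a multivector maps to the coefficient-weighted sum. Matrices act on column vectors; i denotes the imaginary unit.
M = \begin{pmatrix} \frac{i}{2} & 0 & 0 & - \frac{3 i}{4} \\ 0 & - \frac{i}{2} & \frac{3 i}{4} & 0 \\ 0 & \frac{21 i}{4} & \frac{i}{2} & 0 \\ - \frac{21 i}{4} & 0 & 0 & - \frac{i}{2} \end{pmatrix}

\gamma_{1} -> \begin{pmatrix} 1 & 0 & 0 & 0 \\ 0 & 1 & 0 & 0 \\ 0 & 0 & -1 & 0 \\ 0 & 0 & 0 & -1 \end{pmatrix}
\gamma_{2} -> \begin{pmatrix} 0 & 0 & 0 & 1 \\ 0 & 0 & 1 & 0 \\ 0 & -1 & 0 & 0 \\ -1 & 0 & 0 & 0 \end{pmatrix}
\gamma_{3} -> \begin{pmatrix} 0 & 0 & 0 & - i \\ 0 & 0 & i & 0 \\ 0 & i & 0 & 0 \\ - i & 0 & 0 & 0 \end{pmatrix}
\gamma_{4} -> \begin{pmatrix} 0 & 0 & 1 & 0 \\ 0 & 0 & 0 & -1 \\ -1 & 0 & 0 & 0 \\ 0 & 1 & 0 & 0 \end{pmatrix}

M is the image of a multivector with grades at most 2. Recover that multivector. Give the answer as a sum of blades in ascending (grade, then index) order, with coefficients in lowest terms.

Method: the blade images are trace-orthogonal — tr(rho(e_A) rho(e_B)^-1) = 4 if A = B and 0 otherwise — and rho(e_A)^-1 = (e_A)^2 * rho(e_A) with (e_A)^2 = +1 or -1, so the coefficient of e_A in the preimage is (e_A)^2 * tr(M rho(e_A))/4.
Nonzero projections over blades of grade <= 2: \gamma_{3}: (\gamma_{3})^2 = -1, tr(M rho(\gamma_{3})) = -12, coefficient 3; \gamma_{13}: (\gamma_{13})^2 = +1, tr(M rho(\gamma_{13})) = -9, coefficient -\frac{9}{4}; \gamma_{23}: (\gamma_{23})^2 = -1, tr(M rho(\gamma_{23})) = 2, coefficient -\frac{1}{2}. Every other blade of grade <= 2 projects to 0.
Answer: 3 \gamma_{3} - \frac{9}{4} \gamma_{13} - \frac{1}{2} \gamma_{23}


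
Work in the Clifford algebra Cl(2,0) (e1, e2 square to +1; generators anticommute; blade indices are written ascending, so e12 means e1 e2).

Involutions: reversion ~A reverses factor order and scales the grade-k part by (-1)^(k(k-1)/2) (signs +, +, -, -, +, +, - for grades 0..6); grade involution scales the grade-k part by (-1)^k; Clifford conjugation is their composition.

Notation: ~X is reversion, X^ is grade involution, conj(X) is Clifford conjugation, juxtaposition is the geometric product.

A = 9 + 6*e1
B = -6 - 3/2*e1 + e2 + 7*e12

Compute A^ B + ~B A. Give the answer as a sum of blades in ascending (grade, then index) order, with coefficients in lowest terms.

first term: -45 + 45/2*e1 - 33*e2 + 57*e12
second term: -63 - 99/2*e1 + 51*e2 - 69*e12
Answer: -108 - 27*e1 + 18*e2 - 12*e12


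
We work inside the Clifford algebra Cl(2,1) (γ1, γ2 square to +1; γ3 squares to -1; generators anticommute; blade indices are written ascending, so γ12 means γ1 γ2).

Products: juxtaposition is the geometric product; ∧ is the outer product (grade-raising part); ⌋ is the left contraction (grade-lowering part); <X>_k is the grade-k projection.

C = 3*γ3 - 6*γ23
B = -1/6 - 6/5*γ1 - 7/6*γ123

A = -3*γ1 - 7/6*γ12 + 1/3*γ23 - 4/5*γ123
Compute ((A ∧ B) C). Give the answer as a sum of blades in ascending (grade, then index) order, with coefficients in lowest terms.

step 1: 1/2*γ1 + 7/36*γ12 - 1/18*γ23 - 4/15*γ123
step 2: 1/3 + 8/5*γ1 + 1/6*γ2 + 4/5*γ12 + 1/3*γ13 - 29/12*γ123
Answer: 1/3 + 8/5*γ1 + 1/6*γ2 + 4/5*γ12 + 1/3*γ13 - 29/12*γ123


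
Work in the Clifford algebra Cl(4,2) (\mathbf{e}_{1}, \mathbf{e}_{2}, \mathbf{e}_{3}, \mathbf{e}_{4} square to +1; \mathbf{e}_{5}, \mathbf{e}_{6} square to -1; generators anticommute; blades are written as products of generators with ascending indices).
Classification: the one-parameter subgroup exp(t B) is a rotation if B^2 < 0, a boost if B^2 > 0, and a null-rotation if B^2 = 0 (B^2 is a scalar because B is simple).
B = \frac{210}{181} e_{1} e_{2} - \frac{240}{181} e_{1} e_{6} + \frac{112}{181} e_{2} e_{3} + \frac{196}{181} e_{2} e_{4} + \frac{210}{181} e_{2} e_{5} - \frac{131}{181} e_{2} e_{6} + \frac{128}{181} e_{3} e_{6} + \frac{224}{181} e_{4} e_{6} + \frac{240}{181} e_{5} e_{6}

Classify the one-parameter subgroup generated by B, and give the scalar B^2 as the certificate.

B^2 term by term: the squares give (\frac{210}{181})^2*(e_{1} e_{2})^2 + (-\frac{240}{181})^2*(e_{1} e_{6})^2 + (\frac{112}{181})^2*(e_{2} e_{3})^2 + (\frac{196}{181})^2*(e_{2} e_{4})^2 + (\frac{210}{181})^2*(e_{2} e_{5})^2 + (-\frac{131}{181})^2*(e_{2} e_{6})^2 + (\frac{128}{181})^2*(e_{3} e_{6})^2 + (\frac{224}{181})^2*(e_{4} e_{6})^2 + (\frac{240}{181})^2*(e_{5} e_{6})^2 = \frac{44100}{32761}*(-1) + \frac{57600}{32761}*(+1) + \frac{12544}{32761}*(-1) + \frac{38416}{32761}*(-1) + \frac{44100}{32761}*(+1) + \frac{17161}{32761}*(+1) + \frac{16384}{32761}*(+1) + \frac{50176}{32761}*(+1) + \frac{57600}{32761}*(-1) = 1 (each basis 2-blade squares to minus the product of its generators' squares); cross terms between blades sharing an index anticommute and cancel; the commuting (index-disjoint) pairs give grade-4 terms 2*c*c'*(blade product), which cancel blade by blade — e_{1} e_{2} e_{3} e_{6}: \frac{53760}{32761} - \frac{53760}{32761} = 0; e_{1} e_{2} e_{4} e_{6}: \frac{94080}{32761} - \frac{94080}{32761} = 0; e_{1} e_{2} e_{5} e_{6}: \frac{100800}{32761} - \frac{100800}{32761} = 0; e_{2} e_{3} e_{4} e_{6}: \frac{50176}{32761} - \frac{50176}{32761} = 0; e_{2} e_{3} e_{5} e_{6}: \frac{53760}{32761} - \frac{53760}{32761} = 0; e_{2} e_{4} e_{5} e_{6}: \frac{94080}{32761} - \frac{94080}{32761} = 0 — confirming B is simple. So B^2 = 1.
Answer: boost, certificate B^2 = 1. The invariant at work: B^2 = 1 is unchanged by conjugation, hence its sign classifies the subgroup whatever basis B is written in.
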